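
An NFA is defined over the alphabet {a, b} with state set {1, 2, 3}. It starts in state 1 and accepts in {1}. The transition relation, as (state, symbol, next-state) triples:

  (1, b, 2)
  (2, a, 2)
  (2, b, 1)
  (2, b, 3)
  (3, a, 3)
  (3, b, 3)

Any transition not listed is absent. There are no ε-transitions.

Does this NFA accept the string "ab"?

No

Start in {1}.
Read 'a': {1} → ∅.
The set is empty and remains empty for the remaining 1 symbol.
The final set ∅ contains no accepting state.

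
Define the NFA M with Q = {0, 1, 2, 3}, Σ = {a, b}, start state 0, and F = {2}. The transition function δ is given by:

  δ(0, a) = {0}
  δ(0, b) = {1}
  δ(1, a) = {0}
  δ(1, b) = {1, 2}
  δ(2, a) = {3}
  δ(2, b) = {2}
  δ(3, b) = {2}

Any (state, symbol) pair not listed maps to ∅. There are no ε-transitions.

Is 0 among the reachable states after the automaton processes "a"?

Start in {0}.
Read 'a': 0→{0}; now {0}.
State 0 is in {0}.

Yes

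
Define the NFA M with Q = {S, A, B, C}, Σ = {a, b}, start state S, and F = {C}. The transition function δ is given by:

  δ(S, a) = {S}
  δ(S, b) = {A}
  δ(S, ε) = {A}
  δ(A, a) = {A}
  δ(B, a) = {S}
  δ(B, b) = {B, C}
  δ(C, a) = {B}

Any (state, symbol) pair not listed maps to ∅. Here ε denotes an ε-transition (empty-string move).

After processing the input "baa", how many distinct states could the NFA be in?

Start: ε-closure({S}) = {S, A}.
Read 'b': S→{A}, A→∅; now {A}.
Read 'a': A→{A}; now {A}.
Read 'a': A→{A}; now {A}.
That set has 1 state.

1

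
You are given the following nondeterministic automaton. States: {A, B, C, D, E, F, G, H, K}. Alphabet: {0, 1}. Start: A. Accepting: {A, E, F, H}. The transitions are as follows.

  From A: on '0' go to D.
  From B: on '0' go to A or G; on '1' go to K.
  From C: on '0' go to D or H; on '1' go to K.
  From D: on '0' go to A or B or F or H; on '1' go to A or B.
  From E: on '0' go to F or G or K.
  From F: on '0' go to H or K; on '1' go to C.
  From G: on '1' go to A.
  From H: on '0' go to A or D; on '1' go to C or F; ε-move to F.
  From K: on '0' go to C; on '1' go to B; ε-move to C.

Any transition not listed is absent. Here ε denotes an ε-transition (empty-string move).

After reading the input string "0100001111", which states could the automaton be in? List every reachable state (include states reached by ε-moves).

{B, C, K}

Start in {A}.
Read '0': {A} → {D}.
Read '1': {D} → {A, B}.
Read '0': {A, B} → {A, D, G}.
Read '0': {A, D, G} → {A, B, D, F, H}.
Read '0': {A, B, D, F, H} → {A, B, C, D, F, G, H, K}.
Read '0': {A, B, C, D, F, G, H, K} → {A, B, C, D, F, G, H, K}.
Read '1': {A, B, C, D, F, G, H, K} → {A, B, C, F, K}.
Read '1': {A, B, C, F, K} → {B, C, K}.
Read '1': {B, C, K} → {B, C, K}.
Read '1': {B, C, K} → {B, C, K}.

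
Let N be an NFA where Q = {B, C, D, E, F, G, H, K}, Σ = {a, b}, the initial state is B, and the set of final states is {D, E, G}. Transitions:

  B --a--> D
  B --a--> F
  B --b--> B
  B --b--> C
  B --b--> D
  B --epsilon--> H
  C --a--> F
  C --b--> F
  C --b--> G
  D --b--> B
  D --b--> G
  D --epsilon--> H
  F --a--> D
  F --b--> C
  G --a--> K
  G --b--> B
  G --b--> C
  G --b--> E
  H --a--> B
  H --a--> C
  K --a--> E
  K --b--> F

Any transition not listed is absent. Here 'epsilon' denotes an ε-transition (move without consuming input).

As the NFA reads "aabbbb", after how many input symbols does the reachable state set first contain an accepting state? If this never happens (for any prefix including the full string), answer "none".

Start: ε-closure({B}) = {B, H}.
Read 'a': {B, H} → {B, C, D, F, H}.
None of the earlier sets intersect F, but {B, C, D, F, H} does.

1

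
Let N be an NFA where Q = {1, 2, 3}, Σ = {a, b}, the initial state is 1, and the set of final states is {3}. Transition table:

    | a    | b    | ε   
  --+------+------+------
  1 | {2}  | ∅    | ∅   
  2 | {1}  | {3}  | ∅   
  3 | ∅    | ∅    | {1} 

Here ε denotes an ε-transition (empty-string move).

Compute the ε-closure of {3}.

Begin with {3}.
ε-move 3 → 1; add 1.

{1, 3}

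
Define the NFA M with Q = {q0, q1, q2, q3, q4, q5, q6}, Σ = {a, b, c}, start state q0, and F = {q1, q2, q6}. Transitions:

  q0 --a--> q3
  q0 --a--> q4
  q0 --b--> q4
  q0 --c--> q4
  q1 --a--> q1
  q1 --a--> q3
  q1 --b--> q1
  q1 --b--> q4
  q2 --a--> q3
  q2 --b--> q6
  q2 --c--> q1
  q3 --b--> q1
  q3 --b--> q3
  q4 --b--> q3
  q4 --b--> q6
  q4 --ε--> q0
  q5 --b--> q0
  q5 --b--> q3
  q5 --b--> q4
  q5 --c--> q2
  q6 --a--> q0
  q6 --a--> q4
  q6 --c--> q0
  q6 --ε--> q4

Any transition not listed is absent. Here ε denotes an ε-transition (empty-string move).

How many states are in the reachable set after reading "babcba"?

3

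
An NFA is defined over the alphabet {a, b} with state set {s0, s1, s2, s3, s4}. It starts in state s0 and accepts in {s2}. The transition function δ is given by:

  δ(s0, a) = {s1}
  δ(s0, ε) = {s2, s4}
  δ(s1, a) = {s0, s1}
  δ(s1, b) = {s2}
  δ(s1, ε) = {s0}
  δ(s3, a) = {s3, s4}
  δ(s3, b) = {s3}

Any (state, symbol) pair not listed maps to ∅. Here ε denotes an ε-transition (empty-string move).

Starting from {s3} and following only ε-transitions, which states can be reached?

{s3}

Begin with {s3}.
No ε-moves leave this set, so the closure equals the set itself.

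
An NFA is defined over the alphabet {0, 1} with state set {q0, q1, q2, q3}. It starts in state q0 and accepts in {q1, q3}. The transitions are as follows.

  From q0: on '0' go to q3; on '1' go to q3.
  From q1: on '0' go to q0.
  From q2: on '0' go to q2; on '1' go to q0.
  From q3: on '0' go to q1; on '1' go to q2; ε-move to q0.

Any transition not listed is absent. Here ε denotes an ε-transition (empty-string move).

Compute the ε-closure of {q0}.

{q0}

Begin with {q0}.
No ε-moves leave this set, so the closure equals the set itself.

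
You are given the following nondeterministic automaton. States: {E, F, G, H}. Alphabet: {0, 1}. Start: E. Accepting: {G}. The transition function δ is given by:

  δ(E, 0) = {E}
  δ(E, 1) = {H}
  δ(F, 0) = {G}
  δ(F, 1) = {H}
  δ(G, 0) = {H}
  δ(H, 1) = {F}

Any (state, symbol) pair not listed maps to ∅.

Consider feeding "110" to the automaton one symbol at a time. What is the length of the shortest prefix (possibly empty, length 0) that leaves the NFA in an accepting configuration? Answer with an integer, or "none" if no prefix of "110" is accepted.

3

Start in {E}.
Read '1': E→{H}; now {H}.
Read '1': H→{F}; now {F}.
Read '0': F→{G}; now {G}.
None of the earlier sets intersect F, but {G} does.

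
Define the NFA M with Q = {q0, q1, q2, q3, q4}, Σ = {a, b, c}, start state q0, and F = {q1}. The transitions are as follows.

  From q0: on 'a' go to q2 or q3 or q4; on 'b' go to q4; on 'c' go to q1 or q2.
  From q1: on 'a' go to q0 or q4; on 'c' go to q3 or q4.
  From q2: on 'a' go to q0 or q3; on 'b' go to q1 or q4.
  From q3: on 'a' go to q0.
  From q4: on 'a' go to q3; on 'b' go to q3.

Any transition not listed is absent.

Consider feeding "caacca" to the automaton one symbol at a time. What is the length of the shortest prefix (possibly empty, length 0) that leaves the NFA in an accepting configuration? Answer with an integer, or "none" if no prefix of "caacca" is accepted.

Start in {q0}.
Read 'c': q0→{q1, q2}; now {q1, q2}.
None of the earlier sets intersect F, but {q1, q2} does.

1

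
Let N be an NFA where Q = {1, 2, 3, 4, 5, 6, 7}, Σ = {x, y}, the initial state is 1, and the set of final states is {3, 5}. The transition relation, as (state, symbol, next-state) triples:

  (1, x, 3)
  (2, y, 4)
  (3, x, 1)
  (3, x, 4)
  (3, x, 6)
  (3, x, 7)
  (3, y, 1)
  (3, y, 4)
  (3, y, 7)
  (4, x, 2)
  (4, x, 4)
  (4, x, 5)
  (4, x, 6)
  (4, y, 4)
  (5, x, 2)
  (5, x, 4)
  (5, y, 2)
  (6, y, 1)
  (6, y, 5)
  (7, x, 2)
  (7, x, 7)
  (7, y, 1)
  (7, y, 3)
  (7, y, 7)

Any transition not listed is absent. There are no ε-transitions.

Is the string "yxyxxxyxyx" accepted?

Start in {1}.
Read 'y': {1} → ∅.
The set is empty and remains empty for the remaining 9 symbols.
The final set ∅ contains no accepting state.

No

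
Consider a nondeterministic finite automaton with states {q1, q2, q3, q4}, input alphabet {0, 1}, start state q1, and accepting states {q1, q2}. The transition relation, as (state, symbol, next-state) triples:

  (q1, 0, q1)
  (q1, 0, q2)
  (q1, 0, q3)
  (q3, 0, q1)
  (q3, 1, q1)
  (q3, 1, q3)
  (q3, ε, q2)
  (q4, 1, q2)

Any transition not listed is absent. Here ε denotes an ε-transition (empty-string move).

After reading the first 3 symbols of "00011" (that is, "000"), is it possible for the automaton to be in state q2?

Yes

Start in {q1}.
Read '0': q1→{q1, q2, q3}; now {q1, q2, q3}.
Read '0': q1→{q1, q2, q3}, q2→∅, q3→{q1}; now {q1, q2, q3}.
Read '0': q1→{q1, q2, q3}, q2→∅, q3→{q1}; now {q1, q2, q3}.
State q2 is in {q1, q2, q3}.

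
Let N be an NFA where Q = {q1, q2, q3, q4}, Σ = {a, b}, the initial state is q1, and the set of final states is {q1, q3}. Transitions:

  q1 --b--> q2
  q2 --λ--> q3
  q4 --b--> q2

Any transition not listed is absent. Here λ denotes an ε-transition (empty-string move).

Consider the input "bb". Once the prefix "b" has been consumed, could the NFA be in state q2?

Yes

Start in {q1}.
Read 'b': q1→{q2}; union {q2}; ε-closure = {q2, q3}.
State q2 is in {q2, q3}.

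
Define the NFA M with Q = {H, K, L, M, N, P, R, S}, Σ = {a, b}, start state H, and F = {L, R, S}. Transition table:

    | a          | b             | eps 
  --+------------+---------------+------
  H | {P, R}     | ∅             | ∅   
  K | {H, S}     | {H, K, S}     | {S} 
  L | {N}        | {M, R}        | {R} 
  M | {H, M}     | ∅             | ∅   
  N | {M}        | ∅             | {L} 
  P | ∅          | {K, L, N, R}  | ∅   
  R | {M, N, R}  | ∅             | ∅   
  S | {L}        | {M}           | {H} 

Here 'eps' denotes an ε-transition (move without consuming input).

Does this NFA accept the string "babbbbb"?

Start in {H}.
Read 'b': H→∅; now ∅.
The set is empty and remains empty for the remaining 6 symbols.
The final set ∅ contains no accepting state.

No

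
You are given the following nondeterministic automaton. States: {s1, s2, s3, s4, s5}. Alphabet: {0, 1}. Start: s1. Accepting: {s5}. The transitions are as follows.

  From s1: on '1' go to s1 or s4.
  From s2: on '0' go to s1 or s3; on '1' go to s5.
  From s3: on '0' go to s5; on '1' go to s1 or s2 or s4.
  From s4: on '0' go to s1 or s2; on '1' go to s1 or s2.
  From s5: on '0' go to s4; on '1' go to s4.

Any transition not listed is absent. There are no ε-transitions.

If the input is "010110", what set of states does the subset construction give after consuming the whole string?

Start in {s1}.
Read '0': s1→∅; now ∅.
The set is empty and remains empty for the remaining 5 symbols.

∅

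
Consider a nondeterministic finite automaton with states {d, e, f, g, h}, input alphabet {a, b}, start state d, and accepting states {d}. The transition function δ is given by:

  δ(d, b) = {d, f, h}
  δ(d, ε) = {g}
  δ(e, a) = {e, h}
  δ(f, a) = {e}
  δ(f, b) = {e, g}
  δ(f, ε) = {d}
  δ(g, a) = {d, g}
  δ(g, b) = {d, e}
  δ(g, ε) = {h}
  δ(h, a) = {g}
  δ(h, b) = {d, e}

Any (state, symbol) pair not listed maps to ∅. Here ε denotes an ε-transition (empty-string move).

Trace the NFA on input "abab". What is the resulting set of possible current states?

{d, e, f, g, h}

Start: ε-closure({d}) = {d, g, h}.
Read 'a': d→∅, g→{d, g}, h→{g}; union {d, g}; ε-closure = {d, g, h}.
Read 'b': d→{d, f, h}, g→{d, e}, h→{d, e}; union {d, e, f, h}; ε-closure = {d, e, f, g, h}.
Read 'a': d→∅, e→{e, h}, f→{e}, g→{d, g}, h→{g}; now {d, e, g, h}.
Read 'b': d→{d, f, h}, e→∅, g→{d, e}, h→{d, e}; union {d, e, f, h}; ε-closure = {d, e, f, g, h}.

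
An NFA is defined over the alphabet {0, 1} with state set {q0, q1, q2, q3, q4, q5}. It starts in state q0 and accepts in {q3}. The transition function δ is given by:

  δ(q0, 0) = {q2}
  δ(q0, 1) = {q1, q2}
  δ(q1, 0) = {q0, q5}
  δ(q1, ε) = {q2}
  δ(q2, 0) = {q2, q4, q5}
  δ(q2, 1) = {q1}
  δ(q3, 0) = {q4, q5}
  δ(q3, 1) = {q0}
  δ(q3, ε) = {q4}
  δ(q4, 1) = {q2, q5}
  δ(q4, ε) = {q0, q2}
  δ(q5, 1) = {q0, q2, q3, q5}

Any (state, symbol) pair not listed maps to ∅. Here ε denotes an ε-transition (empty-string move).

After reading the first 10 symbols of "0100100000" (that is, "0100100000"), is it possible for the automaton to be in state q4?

Start in {q0}.
Read '0': q0→{q2}; now {q2}.
Read '1': q2→{q1}; union {q1}; ε-closure = {q1, q2}.
Read '0': q1→{q0, q5}, q2→{q2, q4, q5}; now {q0, q2, q4, q5}.
Read '0': q0→{q2}, q2→{q2, q4, q5}, q4→∅, q5→∅; union {q2, q4, q5}; ε-closure = {q0, q2, q4, q5}.
Read '1': q0→{q1, q2}, q2→{q1}, q4→{q2, q5}, q5→{q0, q2, q3, q5}; union {q0, q1, q2, q3, q5}; ε-closure = {q0, q1, q2, q3, q4, q5}.
Read '0': q0→{q2}, q1→{q0, q5}, q2→{q2, q4, q5}, q3→{q4, q5}, q4→∅, q5→∅; now {q0, q2, q4, q5}.
Read '0': q0→{q2}, q2→{q2, q4, q5}, q4→∅, q5→∅; union {q2, q4, q5}; ε-closure = {q0, q2, q4, q5}.
Read '0': q0→{q2}, q2→{q2, q4, q5}, q4→∅, q5→∅; union {q2, q4, q5}; ε-closure = {q0, q2, q4, q5}.
Read '0': q0→{q2}, q2→{q2, q4, q5}, q4→∅, q5→∅; union {q2, q4, q5}; ε-closure = {q0, q2, q4, q5}.
Read '0': q0→{q2}, q2→{q2, q4, q5}, q4→∅, q5→∅; union {q2, q4, q5}; ε-closure = {q0, q2, q4, q5}.
State q4 is in {q0, q2, q4, q5}.

Yes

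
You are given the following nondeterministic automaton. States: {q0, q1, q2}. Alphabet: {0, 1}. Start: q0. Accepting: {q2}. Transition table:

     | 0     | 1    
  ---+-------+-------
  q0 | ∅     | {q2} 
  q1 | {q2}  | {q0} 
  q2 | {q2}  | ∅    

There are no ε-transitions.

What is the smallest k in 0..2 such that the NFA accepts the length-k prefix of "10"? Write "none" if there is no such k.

Start in {q0}.
Read '1': {q0} → {q2}.
None of the earlier sets intersect F, but {q2} does.

1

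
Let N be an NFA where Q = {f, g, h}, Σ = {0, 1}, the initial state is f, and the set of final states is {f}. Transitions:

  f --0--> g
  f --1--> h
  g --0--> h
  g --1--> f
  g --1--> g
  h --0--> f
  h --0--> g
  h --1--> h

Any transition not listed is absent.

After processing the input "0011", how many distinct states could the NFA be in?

Start in {f}.
Read '0': f→{g}; now {g}.
Read '0': g→{h}; now {h}.
Read '1': h→{h}; now {h}.
Read '1': h→{h}; now {h}.
That set has 1 state.

1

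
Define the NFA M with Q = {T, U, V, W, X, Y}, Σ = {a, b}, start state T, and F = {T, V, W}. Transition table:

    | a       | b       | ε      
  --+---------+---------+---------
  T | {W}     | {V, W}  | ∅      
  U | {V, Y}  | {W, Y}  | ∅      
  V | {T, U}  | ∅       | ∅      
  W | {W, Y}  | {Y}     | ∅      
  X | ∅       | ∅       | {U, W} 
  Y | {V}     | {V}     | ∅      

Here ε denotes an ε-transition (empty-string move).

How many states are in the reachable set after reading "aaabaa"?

Start in {T}.
Read 'a': T→{W}; now {W}.
Read 'a': W→{W, Y}; now {W, Y}.
Read 'a': W→{W, Y}, Y→{V}; now {V, W, Y}.
Read 'b': V→∅, W→{Y}, Y→{V}; now {V, Y}.
Read 'a': V→{T, U}, Y→{V}; now {T, U, V}.
Read 'a': T→{W}, U→{V, Y}, V→{T, U}; now {T, U, V, W, Y}.
That set has 5 states.

5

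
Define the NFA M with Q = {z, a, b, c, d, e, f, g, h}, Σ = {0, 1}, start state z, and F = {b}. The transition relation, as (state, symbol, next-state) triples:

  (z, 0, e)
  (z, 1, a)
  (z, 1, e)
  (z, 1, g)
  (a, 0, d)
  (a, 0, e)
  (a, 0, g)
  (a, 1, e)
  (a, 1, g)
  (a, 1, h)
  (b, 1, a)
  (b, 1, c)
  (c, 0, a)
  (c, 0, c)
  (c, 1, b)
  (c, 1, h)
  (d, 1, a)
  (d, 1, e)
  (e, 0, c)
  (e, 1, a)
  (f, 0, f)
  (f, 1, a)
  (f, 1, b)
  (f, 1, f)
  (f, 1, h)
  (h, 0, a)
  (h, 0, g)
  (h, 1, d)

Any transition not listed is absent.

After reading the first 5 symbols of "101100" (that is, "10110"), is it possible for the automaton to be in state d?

Start in {z}.
Read '1': z→{a, e, g}; now {a, e, g}.
Read '0': a→{d, e, g}, e→{c}, g→∅; now {c, d, e, g}.
Read '1': c→{b, h}, d→{a, e}, e→{a}, g→∅; now {a, b, e, h}.
Read '1': a→{e, g, h}, b→{a, c}, e→{a}, h→{d}; now {a, c, d, e, g, h}.
Read '0': a→{d, e, g}, c→{a, c}, d→∅, e→{c}, g→∅, h→{a, g}; now {a, c, d, e, g}.
State d is in {a, c, d, e, g}.

Yes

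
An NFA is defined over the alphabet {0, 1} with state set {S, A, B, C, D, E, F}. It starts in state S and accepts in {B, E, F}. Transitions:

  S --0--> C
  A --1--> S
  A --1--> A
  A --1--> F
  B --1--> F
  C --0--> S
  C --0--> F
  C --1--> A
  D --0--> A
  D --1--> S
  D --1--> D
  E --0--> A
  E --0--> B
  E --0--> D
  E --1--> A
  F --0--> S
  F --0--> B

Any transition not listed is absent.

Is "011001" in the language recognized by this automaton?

No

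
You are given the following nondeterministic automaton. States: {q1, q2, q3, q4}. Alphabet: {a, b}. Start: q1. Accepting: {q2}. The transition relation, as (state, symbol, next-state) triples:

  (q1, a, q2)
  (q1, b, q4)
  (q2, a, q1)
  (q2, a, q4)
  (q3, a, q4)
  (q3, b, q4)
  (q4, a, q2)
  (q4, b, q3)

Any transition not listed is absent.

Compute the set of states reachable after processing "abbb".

∅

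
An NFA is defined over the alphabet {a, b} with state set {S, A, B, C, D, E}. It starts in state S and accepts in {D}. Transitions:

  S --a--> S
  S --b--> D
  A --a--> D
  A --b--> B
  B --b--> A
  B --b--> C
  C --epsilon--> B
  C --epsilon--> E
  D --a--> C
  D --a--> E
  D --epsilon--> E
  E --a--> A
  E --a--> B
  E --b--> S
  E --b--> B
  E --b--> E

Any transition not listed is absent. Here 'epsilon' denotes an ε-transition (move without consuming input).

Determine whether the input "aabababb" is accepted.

Start in {S}.
Read 'a': {S} → {S}.
Read 'a': {S} → {S}.
Read 'b': {S} → {D, E}.
Read 'a': {D, E} → {A, B, C, E}.
Read 'b': {A, B, C, E} → {S, A, B, C, E}.
Read 'a': {S, A, B, C, E} → {S, A, B, D, E}.
Read 'b': {S, A, B, D, E} → {S, A, B, C, D, E}.
Read 'b': {S, A, B, C, D, E} → {S, A, B, C, D, E}.
The final set {S, A, B, C, D, E} contains the accepting state D.

Yes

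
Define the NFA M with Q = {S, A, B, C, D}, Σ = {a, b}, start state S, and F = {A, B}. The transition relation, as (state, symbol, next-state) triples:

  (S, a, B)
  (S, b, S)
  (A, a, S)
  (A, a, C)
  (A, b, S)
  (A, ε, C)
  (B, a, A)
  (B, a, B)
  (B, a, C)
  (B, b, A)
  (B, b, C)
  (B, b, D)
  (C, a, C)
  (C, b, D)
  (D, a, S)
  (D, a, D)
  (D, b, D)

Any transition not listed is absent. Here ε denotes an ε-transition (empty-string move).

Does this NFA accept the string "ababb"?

Start in {S}.
Read 'a': S→{B}; now {B}.
Read 'b': B→{A, C, D}; now {A, C, D}.
Read 'a': A→{S, C}, C→{C}, D→{S, D}; now {S, C, D}.
Read 'b': S→{S}, C→{D}, D→{D}; now {S, D}.
Read 'b': S→{S}, D→{D}; now {S, D}.
The final set {S, D} contains no accepting state.

No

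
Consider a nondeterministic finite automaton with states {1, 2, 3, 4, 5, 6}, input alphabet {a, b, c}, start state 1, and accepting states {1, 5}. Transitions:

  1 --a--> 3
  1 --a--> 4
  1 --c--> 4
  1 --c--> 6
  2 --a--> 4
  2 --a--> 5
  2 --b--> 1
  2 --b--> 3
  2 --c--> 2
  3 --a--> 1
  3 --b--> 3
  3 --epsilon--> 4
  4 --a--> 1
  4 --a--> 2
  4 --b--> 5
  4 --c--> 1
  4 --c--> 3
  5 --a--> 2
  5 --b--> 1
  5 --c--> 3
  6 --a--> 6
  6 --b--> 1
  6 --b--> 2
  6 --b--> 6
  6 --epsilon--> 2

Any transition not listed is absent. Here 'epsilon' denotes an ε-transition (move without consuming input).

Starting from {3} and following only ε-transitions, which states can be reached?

{3, 4}

Begin with {3}.
ε-move 3 → 4; add 4.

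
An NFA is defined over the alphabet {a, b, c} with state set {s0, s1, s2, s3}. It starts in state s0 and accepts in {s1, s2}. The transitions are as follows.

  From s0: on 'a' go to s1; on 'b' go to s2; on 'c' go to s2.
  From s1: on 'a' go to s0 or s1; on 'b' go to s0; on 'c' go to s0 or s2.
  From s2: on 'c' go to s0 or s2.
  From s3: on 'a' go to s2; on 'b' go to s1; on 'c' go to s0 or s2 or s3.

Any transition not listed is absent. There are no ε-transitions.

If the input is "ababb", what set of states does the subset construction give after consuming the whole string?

Start in {s0}.
Read 'a': {s0} → {s1}.
Read 'b': {s1} → {s0}.
Read 'a': {s0} → {s1}.
Read 'b': {s1} → {s0}.
Read 'b': {s0} → {s2}.

{s2}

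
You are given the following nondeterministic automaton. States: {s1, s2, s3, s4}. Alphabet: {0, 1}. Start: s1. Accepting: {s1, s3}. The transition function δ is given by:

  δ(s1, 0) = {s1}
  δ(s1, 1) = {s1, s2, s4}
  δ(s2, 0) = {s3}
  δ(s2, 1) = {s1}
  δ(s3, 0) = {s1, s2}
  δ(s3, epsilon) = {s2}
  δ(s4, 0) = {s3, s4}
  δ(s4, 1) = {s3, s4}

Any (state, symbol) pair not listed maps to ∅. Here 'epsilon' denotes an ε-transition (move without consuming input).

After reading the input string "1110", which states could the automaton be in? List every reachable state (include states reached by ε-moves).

Start in {s1}.
Read '1': {s1} → {s1, s2, s4}.
Read '1': {s1, s2, s4} → {s1, s2, s3, s4}.
Read '1': {s1, s2, s3, s4} → {s1, s2, s3, s4}.
Read '0': {s1, s2, s3, s4} → {s1, s2, s3, s4}.

{s1, s2, s3, s4}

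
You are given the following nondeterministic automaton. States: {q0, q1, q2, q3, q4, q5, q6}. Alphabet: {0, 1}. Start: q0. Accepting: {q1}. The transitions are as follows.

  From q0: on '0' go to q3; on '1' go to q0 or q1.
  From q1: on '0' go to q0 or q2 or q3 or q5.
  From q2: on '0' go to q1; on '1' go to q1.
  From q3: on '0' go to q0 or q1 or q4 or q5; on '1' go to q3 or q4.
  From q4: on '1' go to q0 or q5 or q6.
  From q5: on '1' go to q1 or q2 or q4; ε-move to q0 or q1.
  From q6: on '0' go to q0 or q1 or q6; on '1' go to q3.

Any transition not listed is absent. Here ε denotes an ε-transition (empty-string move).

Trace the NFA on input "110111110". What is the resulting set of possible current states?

{q0, q1, q2, q3, q4, q5, q6}

Start in {q0}.
Read '1': {q0} → {q0, q1}.
Read '1': {q0, q1} → {q0, q1}.
Read '0': {q0, q1} → {q0, q1, q2, q3, q5}.
Read '1': {q0, q1, q2, q3, q5} → {q0, q1, q2, q3, q4}.
Read '1': {q0, q1, q2, q3, q4} → {q0, q1, q3, q4, q5, q6}.
Read '1': {q0, q1, q3, q4, q5, q6} → {q0, q1, q2, q3, q4, q5, q6}.
Read '1': {q0, q1, q2, q3, q4, q5, q6} → {q0, q1, q2, q3, q4, q5, q6}.
Read '1': {q0, q1, q2, q3, q4, q5, q6} → {q0, q1, q2, q3, q4, q5, q6}.
Read '0': {q0, q1, q2, q3, q4, q5, q6} → {q0, q1, q2, q3, q4, q5, q6}.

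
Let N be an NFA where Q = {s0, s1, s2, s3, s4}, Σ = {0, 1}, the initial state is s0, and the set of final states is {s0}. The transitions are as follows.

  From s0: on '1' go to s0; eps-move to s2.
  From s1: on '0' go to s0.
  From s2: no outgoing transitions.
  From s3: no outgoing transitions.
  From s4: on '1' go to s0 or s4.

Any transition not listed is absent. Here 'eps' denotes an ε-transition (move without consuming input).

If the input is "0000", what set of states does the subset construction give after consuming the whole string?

Start: ε-closure({s0}) = {s0, s2}.
Read '0': s0→∅, s2→∅; now ∅.
The set is empty and remains empty for the remaining 3 symbols.

∅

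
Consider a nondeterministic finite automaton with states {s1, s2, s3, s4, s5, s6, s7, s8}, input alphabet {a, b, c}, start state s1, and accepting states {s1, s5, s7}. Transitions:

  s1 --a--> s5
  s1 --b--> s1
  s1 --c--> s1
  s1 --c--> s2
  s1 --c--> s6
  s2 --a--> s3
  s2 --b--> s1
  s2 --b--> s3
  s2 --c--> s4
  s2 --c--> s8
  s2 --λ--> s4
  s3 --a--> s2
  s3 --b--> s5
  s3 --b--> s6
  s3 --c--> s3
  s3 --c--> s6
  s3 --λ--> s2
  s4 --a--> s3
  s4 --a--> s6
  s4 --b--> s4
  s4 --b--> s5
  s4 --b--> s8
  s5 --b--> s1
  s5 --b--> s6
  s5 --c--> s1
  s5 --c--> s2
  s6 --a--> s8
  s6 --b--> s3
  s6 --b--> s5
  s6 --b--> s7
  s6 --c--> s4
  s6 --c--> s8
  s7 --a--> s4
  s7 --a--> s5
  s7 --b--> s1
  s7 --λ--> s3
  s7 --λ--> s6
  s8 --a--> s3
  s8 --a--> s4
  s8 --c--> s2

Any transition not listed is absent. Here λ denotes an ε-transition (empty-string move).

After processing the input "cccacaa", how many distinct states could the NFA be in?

Start in {s1}.
Read 'c': s1→{s1, s2, s6}; union {s1, s2, s6}; ε-closure = {s1, s2, s4, s6}.
Read 'c': s1→{s1, s2, s6}, s2→{s4, s8}, s4→∅, s6→{s4, s8}; now {s1, s2, s4, s6, s8}.
Read 'c': s1→{s1, s2, s6}, s2→{s4, s8}, s4→∅, s6→{s4, s8}, s8→{s2}; now {s1, s2, s4, s6, s8}.
Read 'a': s1→{s5}, s2→{s3}, s4→{s3, s6}, s6→{s8}, s8→{s3, s4}; union {s3, s4, s5, s6, s8}; ε-closure = {s2, s3, s4, s5, s6, s8}.
Read 'c': s2→{s4, s8}, s3→{s3, s6}, s4→∅, s5→{s1, s2}, s6→{s4, s8}, s8→{s2}; now {s1, s2, s3, s4, s6, s8}.
Read 'a': s1→{s5}, s2→{s3}, s3→{s2}, s4→{s3, s6}, s6→{s8}, s8→{s3, s4}; now {s2, s3, s4, s5, s6, s8}.
Read 'a': s2→{s3}, s3→{s2}, s4→{s3, s6}, s5→∅, s6→{s8}, s8→{s3, s4}; now {s2, s3, s4, s6, s8}.
That set has 5 states.

5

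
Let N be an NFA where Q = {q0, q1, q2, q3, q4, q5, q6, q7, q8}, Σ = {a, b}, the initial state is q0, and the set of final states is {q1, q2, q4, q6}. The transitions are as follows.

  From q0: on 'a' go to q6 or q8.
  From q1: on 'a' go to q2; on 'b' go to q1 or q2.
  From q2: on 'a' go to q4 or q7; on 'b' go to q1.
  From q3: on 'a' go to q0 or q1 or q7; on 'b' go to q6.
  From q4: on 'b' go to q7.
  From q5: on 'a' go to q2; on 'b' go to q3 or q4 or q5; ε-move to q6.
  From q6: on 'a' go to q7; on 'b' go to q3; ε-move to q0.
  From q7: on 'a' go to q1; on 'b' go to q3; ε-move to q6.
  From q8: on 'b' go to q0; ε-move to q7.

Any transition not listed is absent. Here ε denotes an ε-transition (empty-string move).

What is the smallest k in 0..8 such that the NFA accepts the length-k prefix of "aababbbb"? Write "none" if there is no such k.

1

Start in {q0}.
Read 'a': q0→{q6, q8}; union {q6, q8}; ε-closure = {q0, q6, q7, q8}.
None of the earlier sets intersect F, but {q0, q6, q7, q8} does.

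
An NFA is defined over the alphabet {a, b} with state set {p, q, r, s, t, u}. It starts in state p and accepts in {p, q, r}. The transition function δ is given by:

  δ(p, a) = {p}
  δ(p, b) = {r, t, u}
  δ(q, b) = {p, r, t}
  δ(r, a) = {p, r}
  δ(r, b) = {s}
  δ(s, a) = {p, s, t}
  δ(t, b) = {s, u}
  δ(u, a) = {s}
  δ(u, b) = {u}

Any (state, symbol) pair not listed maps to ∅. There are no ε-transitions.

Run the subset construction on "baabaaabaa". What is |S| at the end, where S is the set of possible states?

4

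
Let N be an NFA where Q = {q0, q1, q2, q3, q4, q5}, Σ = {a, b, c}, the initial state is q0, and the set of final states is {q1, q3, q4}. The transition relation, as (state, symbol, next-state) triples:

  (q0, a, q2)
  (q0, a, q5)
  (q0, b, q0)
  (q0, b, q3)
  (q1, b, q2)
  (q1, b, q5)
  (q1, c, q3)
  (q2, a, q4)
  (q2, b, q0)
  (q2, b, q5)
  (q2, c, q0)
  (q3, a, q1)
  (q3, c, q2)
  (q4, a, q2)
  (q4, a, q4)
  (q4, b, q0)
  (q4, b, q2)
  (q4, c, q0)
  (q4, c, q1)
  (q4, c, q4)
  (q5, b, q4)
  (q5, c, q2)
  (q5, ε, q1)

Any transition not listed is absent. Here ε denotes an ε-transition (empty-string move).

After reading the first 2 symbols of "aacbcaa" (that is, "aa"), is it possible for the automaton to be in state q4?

Yes

Start in {q0}.
Read 'a': {q0} → {q1, q2, q5}.
Read 'a': {q1, q2, q5} → {q4}.
State q4 is in {q4}.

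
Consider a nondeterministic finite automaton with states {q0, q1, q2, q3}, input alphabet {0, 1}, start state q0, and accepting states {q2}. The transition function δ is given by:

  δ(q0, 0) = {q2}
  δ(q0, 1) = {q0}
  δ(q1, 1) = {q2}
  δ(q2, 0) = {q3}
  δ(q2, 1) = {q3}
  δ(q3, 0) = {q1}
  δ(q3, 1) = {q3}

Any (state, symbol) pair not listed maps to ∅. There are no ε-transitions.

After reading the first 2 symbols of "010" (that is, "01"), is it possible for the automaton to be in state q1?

Start in {q0}.
Read '0': {q0} → {q2}.
Read '1': {q2} → {q3}.
State q1 is not in {q3}.

No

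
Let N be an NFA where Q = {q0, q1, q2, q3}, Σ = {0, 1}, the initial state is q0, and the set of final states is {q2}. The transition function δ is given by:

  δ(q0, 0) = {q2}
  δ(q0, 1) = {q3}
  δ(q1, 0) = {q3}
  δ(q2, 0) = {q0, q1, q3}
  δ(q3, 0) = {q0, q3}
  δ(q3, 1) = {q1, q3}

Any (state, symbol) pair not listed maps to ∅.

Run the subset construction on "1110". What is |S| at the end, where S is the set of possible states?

2

Start in {q0}.
Read '1': {q0} → {q3}.
Read '1': {q3} → {q1, q3}.
Read '1': {q1, q3} → {q1, q3}.
Read '0': {q1, q3} → {q0, q3}.
That set has 2 states.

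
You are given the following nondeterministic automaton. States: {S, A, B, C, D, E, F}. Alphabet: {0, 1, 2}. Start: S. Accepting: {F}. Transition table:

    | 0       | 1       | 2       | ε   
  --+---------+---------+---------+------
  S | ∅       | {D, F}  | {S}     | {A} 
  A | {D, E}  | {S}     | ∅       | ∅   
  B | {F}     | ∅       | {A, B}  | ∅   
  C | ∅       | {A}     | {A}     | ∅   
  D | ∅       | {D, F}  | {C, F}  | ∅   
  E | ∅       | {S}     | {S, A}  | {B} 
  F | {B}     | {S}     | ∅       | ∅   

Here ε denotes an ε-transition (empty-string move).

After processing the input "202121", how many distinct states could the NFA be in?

4

Start: ε-closure({S}) = {S, A}.
Read '2': {S, A} → {S, A}.
Read '0': {S, A} → {B, D, E}.
Read '2': {B, D, E} → {S, A, B, C, F}.
Read '1': {S, A, B, C, F} → {S, A, D, F}.
Read '2': {S, A, D, F} → {S, A, C, F}.
Read '1': {S, A, C, F} → {S, A, D, F}.
That set has 4 states.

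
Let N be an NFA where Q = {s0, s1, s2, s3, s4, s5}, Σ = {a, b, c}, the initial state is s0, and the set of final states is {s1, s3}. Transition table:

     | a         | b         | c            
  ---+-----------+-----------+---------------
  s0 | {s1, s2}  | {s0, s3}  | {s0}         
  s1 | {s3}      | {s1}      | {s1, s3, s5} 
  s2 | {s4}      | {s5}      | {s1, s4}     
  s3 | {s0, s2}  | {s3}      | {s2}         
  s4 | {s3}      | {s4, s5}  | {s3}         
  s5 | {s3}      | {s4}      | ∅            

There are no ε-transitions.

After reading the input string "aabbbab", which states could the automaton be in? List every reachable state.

Start in {s0}.
Read 'a': {s0} → {s1, s2}.
Read 'a': {s1, s2} → {s3, s4}.
Read 'b': {s3, s4} → {s3, s4, s5}.
Read 'b': {s3, s4, s5} → {s3, s4, s5}.
Read 'b': {s3, s4, s5} → {s3, s4, s5}.
Read 'a': {s3, s4, s5} → {s0, s2, s3}.
Read 'b': {s0, s2, s3} → {s0, s3, s5}.

{s0, s3, s5}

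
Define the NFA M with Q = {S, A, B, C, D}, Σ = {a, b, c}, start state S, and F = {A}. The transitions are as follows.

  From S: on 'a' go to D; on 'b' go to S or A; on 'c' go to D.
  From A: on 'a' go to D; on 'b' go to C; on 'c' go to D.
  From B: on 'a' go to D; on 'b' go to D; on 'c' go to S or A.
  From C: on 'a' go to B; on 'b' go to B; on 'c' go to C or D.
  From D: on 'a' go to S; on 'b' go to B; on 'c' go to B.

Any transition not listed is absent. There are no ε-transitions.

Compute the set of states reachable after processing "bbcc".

{B, C, D}

Start in {S}.
Read 'b': S→{S, A}; now {S, A}.
Read 'b': S→{S, A}, A→{C}; now {S, A, C}.
Read 'c': S→{D}, A→{D}, C→{C, D}; now {C, D}.
Read 'c': C→{C, D}, D→{B}; now {B, C, D}.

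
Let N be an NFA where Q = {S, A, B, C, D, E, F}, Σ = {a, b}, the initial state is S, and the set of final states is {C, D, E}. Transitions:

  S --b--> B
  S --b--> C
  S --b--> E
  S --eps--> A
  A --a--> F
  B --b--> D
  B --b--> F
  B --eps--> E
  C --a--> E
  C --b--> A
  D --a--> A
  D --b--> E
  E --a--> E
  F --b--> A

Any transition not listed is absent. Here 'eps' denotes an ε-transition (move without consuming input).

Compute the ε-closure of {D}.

Begin with {D}.
No ε-moves leave this set, so the closure equals the set itself.

{D}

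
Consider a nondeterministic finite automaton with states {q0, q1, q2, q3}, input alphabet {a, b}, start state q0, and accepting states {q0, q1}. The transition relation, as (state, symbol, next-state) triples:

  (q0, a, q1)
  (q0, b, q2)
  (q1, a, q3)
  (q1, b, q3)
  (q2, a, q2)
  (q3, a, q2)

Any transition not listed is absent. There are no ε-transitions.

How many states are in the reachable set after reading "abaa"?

1

Start in {q0}.
Read 'a': q0→{q1}; now {q1}.
Read 'b': q1→{q3}; now {q3}.
Read 'a': q3→{q2}; now {q2}.
Read 'a': q2→{q2}; now {q2}.
That set has 1 state.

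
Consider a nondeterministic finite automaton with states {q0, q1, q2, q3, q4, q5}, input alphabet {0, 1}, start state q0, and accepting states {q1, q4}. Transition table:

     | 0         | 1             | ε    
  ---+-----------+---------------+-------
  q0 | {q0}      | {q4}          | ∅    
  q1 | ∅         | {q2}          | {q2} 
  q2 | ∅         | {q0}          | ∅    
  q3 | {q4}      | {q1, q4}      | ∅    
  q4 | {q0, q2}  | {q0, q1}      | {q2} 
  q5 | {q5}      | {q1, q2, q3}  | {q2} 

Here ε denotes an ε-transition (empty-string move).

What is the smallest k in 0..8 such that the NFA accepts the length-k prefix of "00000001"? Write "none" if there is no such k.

8

Start in {q0}.
Read '0': q0→{q0}; now {q0}.
Read '0': q0→{q0}; now {q0}.
Read '0': q0→{q0}; now {q0}.
Read '0': q0→{q0}; now {q0}.
Read '0': q0→{q0}; now {q0}.
Read '0': q0→{q0}; now {q0}.
Read '0': q0→{q0}; now {q0}.
Read '1': q0→{q4}; union {q4}; ε-closure = {q2, q4}.
None of the earlier sets intersect F, but {q2, q4} does.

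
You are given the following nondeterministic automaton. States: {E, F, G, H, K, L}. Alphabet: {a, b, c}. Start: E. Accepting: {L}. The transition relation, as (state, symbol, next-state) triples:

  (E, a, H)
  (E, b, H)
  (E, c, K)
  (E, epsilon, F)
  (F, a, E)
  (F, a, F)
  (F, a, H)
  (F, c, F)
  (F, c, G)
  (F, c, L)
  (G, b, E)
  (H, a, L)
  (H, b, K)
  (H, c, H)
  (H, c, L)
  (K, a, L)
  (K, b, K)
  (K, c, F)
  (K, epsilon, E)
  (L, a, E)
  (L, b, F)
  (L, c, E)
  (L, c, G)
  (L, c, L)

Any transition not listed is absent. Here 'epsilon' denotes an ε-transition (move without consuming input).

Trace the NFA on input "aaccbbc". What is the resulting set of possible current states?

{E, F, G, H, K, L}

Start: ε-closure({E}) = {E, F}.
Read 'a': {E, F} → {E, F, H}.
Read 'a': {E, F, H} → {E, F, H, L}.
Read 'c': {E, F, H, L} → {E, F, G, H, K, L}.
Read 'c': {E, F, G, H, K, L} → {E, F, G, H, K, L}.
Read 'b': {E, F, G, H, K, L} → {E, F, H, K}.
Read 'b': {E, F, H, K} → {E, F, H, K}.
Read 'c': {E, F, H, K} → {E, F, G, H, K, L}.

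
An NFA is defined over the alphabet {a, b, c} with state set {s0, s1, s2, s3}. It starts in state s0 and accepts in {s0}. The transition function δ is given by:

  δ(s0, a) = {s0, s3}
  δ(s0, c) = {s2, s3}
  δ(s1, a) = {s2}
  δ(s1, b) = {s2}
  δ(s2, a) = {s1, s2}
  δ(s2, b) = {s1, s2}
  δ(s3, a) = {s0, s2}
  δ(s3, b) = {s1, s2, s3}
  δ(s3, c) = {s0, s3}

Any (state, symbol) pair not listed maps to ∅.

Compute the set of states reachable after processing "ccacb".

{s1, s2, s3}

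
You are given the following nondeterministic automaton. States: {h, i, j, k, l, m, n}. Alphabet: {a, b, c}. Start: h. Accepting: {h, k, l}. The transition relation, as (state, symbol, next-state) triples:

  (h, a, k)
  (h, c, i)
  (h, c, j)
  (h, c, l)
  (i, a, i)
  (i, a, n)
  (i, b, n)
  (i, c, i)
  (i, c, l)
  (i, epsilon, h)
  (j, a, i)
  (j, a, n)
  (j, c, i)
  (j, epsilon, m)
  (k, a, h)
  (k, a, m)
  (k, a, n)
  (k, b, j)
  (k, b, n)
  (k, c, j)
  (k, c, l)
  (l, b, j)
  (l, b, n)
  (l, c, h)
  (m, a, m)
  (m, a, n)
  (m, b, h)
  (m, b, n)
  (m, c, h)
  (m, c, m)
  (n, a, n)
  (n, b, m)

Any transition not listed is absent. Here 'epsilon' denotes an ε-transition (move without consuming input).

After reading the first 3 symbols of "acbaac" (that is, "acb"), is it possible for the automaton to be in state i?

No

Start in {h}.
Read 'a': {h} → {k}.
Read 'c': {k} → {j, l, m}.
Read 'b': {j, l, m} → {h, j, m, n}.
State i is not in {h, j, m, n}.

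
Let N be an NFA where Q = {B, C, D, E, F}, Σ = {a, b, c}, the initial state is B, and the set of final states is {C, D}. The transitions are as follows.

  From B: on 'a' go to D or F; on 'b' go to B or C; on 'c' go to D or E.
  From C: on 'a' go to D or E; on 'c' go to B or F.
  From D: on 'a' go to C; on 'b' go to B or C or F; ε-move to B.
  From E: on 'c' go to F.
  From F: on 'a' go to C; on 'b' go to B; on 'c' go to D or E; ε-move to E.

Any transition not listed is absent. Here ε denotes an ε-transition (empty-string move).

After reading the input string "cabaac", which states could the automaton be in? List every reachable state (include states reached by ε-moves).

{B, D, E, F}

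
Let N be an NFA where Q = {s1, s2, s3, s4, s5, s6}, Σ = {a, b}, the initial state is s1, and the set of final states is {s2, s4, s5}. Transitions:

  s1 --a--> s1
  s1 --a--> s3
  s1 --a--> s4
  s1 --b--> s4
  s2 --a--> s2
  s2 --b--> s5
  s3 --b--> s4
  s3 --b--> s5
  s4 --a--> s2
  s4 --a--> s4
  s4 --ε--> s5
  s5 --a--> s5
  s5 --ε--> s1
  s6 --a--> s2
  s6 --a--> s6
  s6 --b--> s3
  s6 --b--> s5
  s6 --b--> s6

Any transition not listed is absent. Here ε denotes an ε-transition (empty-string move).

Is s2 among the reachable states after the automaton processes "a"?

Start in {s1}.
Read 'a': s1→{s1, s3, s4}; union {s1, s3, s4}; ε-closure = {s1, s3, s4, s5}.
State s2 is not in {s1, s3, s4, s5}.

No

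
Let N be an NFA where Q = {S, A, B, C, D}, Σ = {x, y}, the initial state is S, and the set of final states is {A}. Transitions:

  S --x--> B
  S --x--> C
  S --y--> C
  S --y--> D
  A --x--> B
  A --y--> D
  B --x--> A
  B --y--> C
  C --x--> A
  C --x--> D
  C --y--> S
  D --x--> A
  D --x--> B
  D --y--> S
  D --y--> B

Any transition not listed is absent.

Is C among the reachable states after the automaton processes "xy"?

Start in {S}.
Read 'x': {S} → {B, C}.
Read 'y': {B, C} → {S, C}.
State C is in {S, C}.

Yes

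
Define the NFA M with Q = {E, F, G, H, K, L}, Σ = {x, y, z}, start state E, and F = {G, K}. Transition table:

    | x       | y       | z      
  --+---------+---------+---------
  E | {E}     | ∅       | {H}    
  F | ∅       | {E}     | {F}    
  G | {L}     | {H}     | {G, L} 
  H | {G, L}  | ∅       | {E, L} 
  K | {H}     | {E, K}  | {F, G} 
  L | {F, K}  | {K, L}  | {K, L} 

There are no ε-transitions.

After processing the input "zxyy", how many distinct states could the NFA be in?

3

Start in {E}.
Read 'z': E→{H}; now {H}.
Read 'x': H→{G, L}; now {G, L}.
Read 'y': G→{H}, L→{K, L}; now {H, K, L}.
Read 'y': H→∅, K→{E, K}, L→{K, L}; now {E, K, L}.
That set has 3 states.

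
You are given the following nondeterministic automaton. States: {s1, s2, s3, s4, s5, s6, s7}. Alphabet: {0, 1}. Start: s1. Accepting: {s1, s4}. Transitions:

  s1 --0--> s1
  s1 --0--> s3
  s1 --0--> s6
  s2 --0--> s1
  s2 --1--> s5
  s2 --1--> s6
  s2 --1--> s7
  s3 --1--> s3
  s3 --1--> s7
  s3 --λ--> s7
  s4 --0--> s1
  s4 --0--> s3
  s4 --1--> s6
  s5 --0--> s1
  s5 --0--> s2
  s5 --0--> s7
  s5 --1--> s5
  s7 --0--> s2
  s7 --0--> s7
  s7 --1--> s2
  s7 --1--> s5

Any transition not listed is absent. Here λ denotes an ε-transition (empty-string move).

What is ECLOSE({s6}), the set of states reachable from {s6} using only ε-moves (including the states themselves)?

{s6}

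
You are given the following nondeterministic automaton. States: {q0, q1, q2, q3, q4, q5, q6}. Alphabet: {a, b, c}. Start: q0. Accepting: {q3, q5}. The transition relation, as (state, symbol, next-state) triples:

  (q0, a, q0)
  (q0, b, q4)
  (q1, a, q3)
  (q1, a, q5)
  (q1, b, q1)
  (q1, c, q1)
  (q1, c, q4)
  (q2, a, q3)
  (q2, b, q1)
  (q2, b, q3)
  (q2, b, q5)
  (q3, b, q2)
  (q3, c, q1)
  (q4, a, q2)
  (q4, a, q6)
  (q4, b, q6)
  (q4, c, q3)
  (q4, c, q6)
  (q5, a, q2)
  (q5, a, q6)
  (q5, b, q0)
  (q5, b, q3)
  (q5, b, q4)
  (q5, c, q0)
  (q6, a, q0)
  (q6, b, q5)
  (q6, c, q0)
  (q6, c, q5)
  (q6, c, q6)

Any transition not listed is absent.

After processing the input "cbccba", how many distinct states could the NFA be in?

0

Start in {q0}.
Read 'c': {q0} → ∅.
The set is empty and remains empty for the remaining 5 symbols.
That set has 0 states.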